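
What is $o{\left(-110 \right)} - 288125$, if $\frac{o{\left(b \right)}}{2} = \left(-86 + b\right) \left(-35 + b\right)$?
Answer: $-231285$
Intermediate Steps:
$o{\left(b \right)} = 2 \left(-86 + b\right) \left(-35 + b\right)$
$o{\left(-110 \right)} - 288125 = \left(6020 - -26620 + 2 \left(-110\right)^{2}\right) - 288125 = \left(6020 + 26620 + 2 \cdot 12100\right) - 288125 = \left(6020 + 26620 + 24200\right) - 288125 = 56840 - 288125 = -231285$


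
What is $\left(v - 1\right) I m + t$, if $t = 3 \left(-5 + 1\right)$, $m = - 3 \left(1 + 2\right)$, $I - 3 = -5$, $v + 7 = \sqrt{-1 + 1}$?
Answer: $-156$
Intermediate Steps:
$v = -7$ ($v = -7 + \sqrt{-1 + 1} = -7 + \sqrt{0} = -7 + 0 = -7$)
$I = -2$ ($I = 3 - 5 = -2$)
$m = -9$ ($m = \left(-3\right) 3 = -9$)
$t = -12$ ($t = 3 \left(-4\right) = -12$)
$\left(v - 1\right) I m + t = \left(-7 - 1\right) \left(-2\right) \left(-9\right) - 12 = \left(-8\right) \left(-2\right) \left(-9\right) - 12 = 16 \left(-9\right) - 12 = -144 - 12 = -156$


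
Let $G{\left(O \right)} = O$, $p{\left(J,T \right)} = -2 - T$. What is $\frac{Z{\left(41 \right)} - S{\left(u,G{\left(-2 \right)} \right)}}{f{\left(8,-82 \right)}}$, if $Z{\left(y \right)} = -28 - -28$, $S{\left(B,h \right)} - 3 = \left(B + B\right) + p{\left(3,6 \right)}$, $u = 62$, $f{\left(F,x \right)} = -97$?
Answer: $\frac{119}{97} \approx 1.2268$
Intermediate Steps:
$S{\left(B,h \right)} = -5 + 2 B$ ($S{\left(B,h \right)} = 3 + \left(\left(B + B\right) - 8\right) = 3 + \left(2 B - 8\right) = 3 + \left(-8 + 2 B\right) = -5 + 2 B$)
$Z{\left(y \right)} = 0$ ($Z{\left(y \right)} = -28 + 28 = 0$)
$\frac{Z{\left(41 \right)} - S{\left(u,G{\left(-2 \right)} \right)}}{f{\left(8,-82 \right)}} = \frac{0 - \left(-5 + 2 \cdot 62\right)}{-97} = \left(0 - \left(-5 + 124\right)\right) \left(- \frac{1}{97}\right) = \left(0 - 119\right) \left(- \frac{1}{97}\right) = \left(-119\right) \left(- \frac{1}{97}\right) = \frac{119}{97}$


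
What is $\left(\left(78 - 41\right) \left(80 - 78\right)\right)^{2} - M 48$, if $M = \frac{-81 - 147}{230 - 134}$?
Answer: $5590$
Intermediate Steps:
$M = - \frac{19}{8}$ ($M = - \frac{228}{96} = \left(-228\right) \frac{1}{96} = - \frac{19}{8} \approx -2.375$)
$\left(\left(78 - 41\right) \left(80 - 78\right)\right)^{2} - M 48 = \left(\left(78 - 41\right) \left(80 - 78\right)\right)^{2} - \left(- \frac{19}{8}\right) 48 = \left(37 \left(80 - 78\right)\right)^{2} - -114 = \left(37 \left(80 - 78\right)\right)^{2} + 114 = \left(37 \cdot 2\right)^{2} + 114 = 74^{2} + 114 = 5476 + 114 = 5590$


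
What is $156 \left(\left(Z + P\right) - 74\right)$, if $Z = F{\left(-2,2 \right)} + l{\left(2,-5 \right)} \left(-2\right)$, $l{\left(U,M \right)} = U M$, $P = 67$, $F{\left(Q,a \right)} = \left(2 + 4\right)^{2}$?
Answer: $7644$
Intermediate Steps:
$F{\left(Q,a \right)} = 36$ ($F{\left(Q,a \right)} = 6^{2} = 36$)
$l{\left(U,M \right)} = M U$
$Z = 56$ ($Z = 36 + \left(-5\right) 2 \left(-2\right) = 36 - -20 = 36 + 20 = 56$)
$156 \left(\left(Z + P\right) - 74\right) = 156 \left(\left(56 + 67\right) - 74\right) = 156 \left(123 - 74\right) = 156 \cdot 49 = 7644$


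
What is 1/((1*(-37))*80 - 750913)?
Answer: -1/753873 ≈ -1.3265e-6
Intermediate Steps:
1/((1*(-37))*80 - 750913) = 1/(-37*80 - 750913) = 1/(-2960 - 750913) = 1/(-753873) = -1/753873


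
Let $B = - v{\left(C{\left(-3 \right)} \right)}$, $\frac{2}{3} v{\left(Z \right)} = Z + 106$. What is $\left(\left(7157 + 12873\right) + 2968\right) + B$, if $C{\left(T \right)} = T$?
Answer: $\frac{45687}{2} \approx 22844.0$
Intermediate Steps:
$v{\left(Z \right)} = 159 + \frac{3 Z}{2}$ ($v{\left(Z \right)} = \frac{3 \left(Z + 106\right)}{2} = \frac{3 \left(106 + Z\right)}{2} = 159 + \frac{3 Z}{2}$)
$B = - \frac{309}{2}$ ($B = - (159 + \frac{3}{2} \left(-3\right)) = - (159 - \frac{9}{2}) = \left(-1\right) \frac{309}{2} = - \frac{309}{2} \approx -154.5$)
$\left(\left(7157 + 12873\right) + 2968\right) + B = \left(\left(7157 + 12873\right) + 2968\right) - \frac{309}{2} = \left(20030 + 2968\right) - \frac{309}{2} = 22998 - \frac{309}{2} = \frac{45687}{2}$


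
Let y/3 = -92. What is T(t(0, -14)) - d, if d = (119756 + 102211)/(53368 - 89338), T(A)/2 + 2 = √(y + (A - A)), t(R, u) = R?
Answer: 26029/11990 + 4*I*√69 ≈ 2.1709 + 33.227*I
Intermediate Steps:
y = -276 (y = 3*(-92) = -276)
T(A) = -4 + 4*I*√69 (T(A) = -4 + 2*√(-276 + (A - A)) = -4 + 2*√(-276 + 0) = -4 + 2*√(-276) = -4 + 2*(2*I*√69) = -4 + 4*I*√69)
d = -73989/11990 (d = 221967/(-35970) = 221967*(-1/35970) = -73989/11990 ≈ -6.1709)
T(t(0, -14)) - d = (-4 + 4*I*√69) - 1*(-73989/11990) = (-4 + 4*I*√69) + 73989/11990 = 26029/11990 + 4*I*√69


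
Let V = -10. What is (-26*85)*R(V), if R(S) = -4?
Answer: 8840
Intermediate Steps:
(-26*85)*R(V) = -26*85*(-4) = -2210*(-4) = 8840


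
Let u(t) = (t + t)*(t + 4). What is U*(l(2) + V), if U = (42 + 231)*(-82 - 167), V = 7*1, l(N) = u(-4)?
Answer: -475839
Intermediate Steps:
u(t) = 2*t*(4 + t) (u(t) = (2*t)*(4 + t) = 2*t*(4 + t))
l(N) = 0 (l(N) = 2*(-4)*(4 - 4) = 2*(-4)*0 = 0)
V = 7
U = -67977 (U = 273*(-249) = -67977)
U*(l(2) + V) = -67977*(0 + 7) = -67977*7 = -475839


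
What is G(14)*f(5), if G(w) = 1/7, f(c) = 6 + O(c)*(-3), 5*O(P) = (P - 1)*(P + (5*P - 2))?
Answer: -306/35 ≈ -8.7429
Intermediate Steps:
O(P) = (-1 + P)*(-2 + 6*P)/5 (O(P) = ((P - 1)*(P + (5*P - 2)))/5 = ((-1 + P)*(P + (-2 + 5*P)))/5 = ((-1 + P)*(-2 + 6*P))/5 = (-1 + P)*(-2 + 6*P)/5)
f(c) = 24/5 - 18*c²/5 + 24*c/5 (f(c) = 6 + (⅖ - 8*c/5 + 6*c²/5)*(-3) = 6 + (-6/5 - 18*c²/5 + 24*c/5) = 24/5 - 18*c²/5 + 24*c/5)
G(w) = ⅐
G(14)*f(5) = (24/5 - 18/5*5² + (24/5)*5)/7 = (24/5 - 18/5*25 + 24)/7 = (24/5 - 90 + 24)/7 = (⅐)*(-306/5) = -306/35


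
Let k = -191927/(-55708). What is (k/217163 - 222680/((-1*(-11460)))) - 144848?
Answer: -1004219800582885181/6931991499492 ≈ -1.4487e+5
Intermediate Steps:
k = 191927/55708 (k = -191927*(-1/55708) = 191927/55708 ≈ 3.4452)
(k/217163 - 222680/((-1*(-11460)))) - 144848 = ((191927/55708)/217163 - 222680/((-1*(-11460)))) - 144848 = ((191927/55708)*(1/217163) - 222680/11460) - 144848 = (191927/12097716404 - 222680*1/11460) - 144848 = (191927/12097716404 - 11134/573) - 144848 = -134695864467965/6931991499492 - 144848 = -1004219800582885181/6931991499492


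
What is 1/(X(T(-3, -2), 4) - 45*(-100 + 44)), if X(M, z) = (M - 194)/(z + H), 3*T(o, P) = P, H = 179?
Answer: 549/1382896 ≈ 0.00039699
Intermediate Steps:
T(o, P) = P/3
X(M, z) = (-194 + M)/(179 + z) (X(M, z) = (M - 194)/(z + 179) = (-194 + M)/(179 + z))
1/(X(T(-3, -2), 4) - 45*(-100 + 44)) = 1/((-194 + (⅓)*(-2))/(179 + 4) - 45*(-100 + 44)) = 1/((-194 - ⅔)/183 - 45*(-56)) = 1/((1/183)*(-584/3) + 2520) = 1/(-584/549 + 2520) = 1/(1382896/549) = 549/1382896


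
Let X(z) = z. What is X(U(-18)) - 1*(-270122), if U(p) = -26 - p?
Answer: 270114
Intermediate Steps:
X(U(-18)) - 1*(-270122) = (-26 - 1*(-18)) - 1*(-270122) = (-26 + 18) + 270122 = -8 + 270122 = 270114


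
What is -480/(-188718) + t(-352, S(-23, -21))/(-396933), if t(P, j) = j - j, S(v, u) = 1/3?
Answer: 80/31453 ≈ 0.0025435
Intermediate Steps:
S(v, u) = 1/3
t(P, j) = 0
-480/(-188718) + t(-352, S(-23, -21))/(-396933) = -480/(-188718) + 0/(-396933) = -480*(-1/188718) + 0*(-1/396933) = 80/31453 + 0 = 80/31453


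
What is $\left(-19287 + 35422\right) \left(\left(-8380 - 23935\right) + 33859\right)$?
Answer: $24912440$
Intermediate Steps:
$\left(-19287 + 35422\right) \left(\left(-8380 - 23935\right) + 33859\right) = 16135 \left(-32315 + 33859\right) = 16135 \cdot 1544 = 24912440$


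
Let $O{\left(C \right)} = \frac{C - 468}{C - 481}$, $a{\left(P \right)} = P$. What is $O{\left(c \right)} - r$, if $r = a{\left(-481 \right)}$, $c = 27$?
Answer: $\frac{218815}{454} \approx 481.97$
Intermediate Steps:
$O{\left(C \right)} = \frac{-468 + C}{-481 + C}$
$r = -481$
$O{\left(c \right)} - r = \frac{-468 + 27}{-481 + 27} - -481 = \frac{1}{-454} \left(-441\right) + 481 = \left(- \frac{1}{454}\right) \left(-441\right) + 481 = \frac{441}{454} + 481 = \frac{218815}{454}$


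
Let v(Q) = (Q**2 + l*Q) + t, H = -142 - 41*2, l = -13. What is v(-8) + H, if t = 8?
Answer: -48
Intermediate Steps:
H = -224 (H = -142 - 1*82 = -142 - 82 = -224)
v(Q) = 8 + Q**2 - 13*Q (v(Q) = (Q**2 - 13*Q) + 8 = 8 + Q**2 - 13*Q)
v(-8) + H = (8 + (-8)**2 - 13*(-8)) - 224 = (8 + 64 + 104) - 224 = 176 - 224 = -48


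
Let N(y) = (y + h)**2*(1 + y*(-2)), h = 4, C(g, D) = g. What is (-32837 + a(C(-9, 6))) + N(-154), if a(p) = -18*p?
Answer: 6919825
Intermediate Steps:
N(y) = (4 + y)**2*(1 - 2*y) (N(y) = (y + 4)**2*(1 + y*(-2)) = (4 + y)**2*(1 - 2*y))
(-32837 + a(C(-9, 6))) + N(-154) = (-32837 - 18*(-9)) + (4 - 154)**2*(1 - 2*(-154)) = (-32837 + 162) + (-150)**2*(1 + 308) = -32675 + 22500*309 = -32675 + 6952500 = 6919825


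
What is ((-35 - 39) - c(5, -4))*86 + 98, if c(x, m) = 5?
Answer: -6696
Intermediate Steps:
((-35 - 39) - c(5, -4))*86 + 98 = ((-35 - 39) - 1*5)*86 + 98 = (-74 - 5)*86 + 98 = -79*86 + 98 = -6794 + 98 = -6696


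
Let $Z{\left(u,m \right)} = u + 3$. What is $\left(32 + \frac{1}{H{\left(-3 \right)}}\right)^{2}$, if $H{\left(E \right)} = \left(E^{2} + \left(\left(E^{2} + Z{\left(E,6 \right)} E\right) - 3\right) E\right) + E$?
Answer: $\frac{146689}{144} \approx 1018.7$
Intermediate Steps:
$Z{\left(u,m \right)} = 3 + u$
$H{\left(E \right)} = E + E^{2} + E \left(-3 + E^{2} + E \left(3 + E\right)\right)$ ($H{\left(E \right)} = \left(E^{2} + \left(\left(E^{2} + \left(3 + E\right) E\right) - 3\right) E\right) + E = \left(E^{2} + \left(\left(E^{2} + E \left(3 + E\right)\right) - 3\right) E\right) + E = \left(E^{2} + \left(-3 + E^{2} + E \left(3 + E\right)\right) E\right) + E = \left(E^{2} + E \left(-3 + E^{2} + E \left(3 + E\right)\right)\right) + E = E + E^{2} + E \left(-3 + E^{2} + E \left(3 + E\right)\right)$)
$\left(32 + \frac{1}{H{\left(-3 \right)}}\right)^{2} = \left(32 + \frac{1}{2 \left(-3\right) \left(-1 + \left(-3\right)^{2} + 2 \left(-3\right)\right)}\right)^{2} = \left(32 + \frac{1}{2 \left(-3\right) \left(-1 + 9 - 6\right)}\right)^{2} = \left(32 + \frac{1}{2 \left(-3\right) 2}\right)^{2} = \left(32 + \frac{1}{-12}\right)^{2} = \left(32 - \frac{1}{12}\right)^{2} = \left(\frac{383}{12}\right)^{2} = \frac{146689}{144}$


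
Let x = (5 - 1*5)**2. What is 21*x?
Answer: 0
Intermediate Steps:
x = 0 (x = (5 - 5)**2 = 0**2 = 0)
21*x = 21*0 = 0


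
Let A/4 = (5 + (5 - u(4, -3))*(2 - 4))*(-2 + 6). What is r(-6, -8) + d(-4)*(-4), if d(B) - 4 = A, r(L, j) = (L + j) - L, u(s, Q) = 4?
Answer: -216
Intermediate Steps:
r(L, j) = j
A = 48 (A = 4*((5 + (5 - 1*4)*(2 - 4))*(-2 + 6)) = 4*((5 + (5 - 4)*(-2))*4) = 4*((5 + 1*(-2))*4) = 4*((5 - 2)*4) = 4*(3*4) = 4*12 = 48)
d(B) = 52 (d(B) = 4 + 48 = 52)
r(-6, -8) + d(-4)*(-4) = -8 + 52*(-4) = -8 - 208 = -216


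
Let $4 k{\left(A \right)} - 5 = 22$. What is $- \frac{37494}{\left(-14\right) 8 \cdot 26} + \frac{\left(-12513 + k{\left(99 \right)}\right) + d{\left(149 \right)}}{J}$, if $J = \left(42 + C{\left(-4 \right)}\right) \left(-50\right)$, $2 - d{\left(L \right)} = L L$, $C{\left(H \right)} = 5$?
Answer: $\frac{47293147}{1710800} \approx 27.644$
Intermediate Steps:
$d{\left(L \right)} = 2 - L^{2}$ ($d{\left(L \right)} = 2 - L L = 2 - L^{2}$)
$k{\left(A \right)} = \frac{27}{4}$ ($k{\left(A \right)} = \frac{5}{4} + \frac{1}{4} \cdot 22 = \frac{5}{4} + \frac{11}{2} = \frac{27}{4}$)
$J = -2350$ ($J = \left(42 + 5\right) \left(-50\right) = 47 \left(-50\right) = -2350$)
$- \frac{37494}{\left(-14\right) 8 \cdot 26} + \frac{\left(-12513 + k{\left(99 \right)}\right) + d{\left(149 \right)}}{J} = - \frac{37494}{\left(-14\right) 8 \cdot 26} + \frac{\left(-12513 + \frac{27}{4}\right) + \left(2 - 149^{2}\right)}{-2350} = - \frac{37494}{\left(-112\right) 26} + \left(- \frac{50025}{4} + \left(2 - 22201\right)\right) \left(- \frac{1}{2350}\right) = - \frac{37494}{-2912} + \left(- \frac{50025}{4} + \left(2 - 22201\right)\right) \left(- \frac{1}{2350}\right) = \left(-37494\right) \left(- \frac{1}{2912}\right) + \left(- \frac{50025}{4} - 22199\right) \left(- \frac{1}{2350}\right) = \frac{18747}{1456} - - \frac{138821}{9400} = \frac{18747}{1456} + \frac{138821}{9400} = \frac{47293147}{1710800}$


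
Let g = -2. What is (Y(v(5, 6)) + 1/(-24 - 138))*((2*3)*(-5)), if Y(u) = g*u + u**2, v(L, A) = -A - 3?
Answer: -80185/27 ≈ -2969.8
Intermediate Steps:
v(L, A) = -3 - A
Y(u) = u**2 - 2*u (Y(u) = -2*u + u**2 = u**2 - 2*u)
(Y(v(5, 6)) + 1/(-24 - 138))*((2*3)*(-5)) = ((-3 - 1*6)*(-2 + (-3 - 1*6)) + 1/(-24 - 138))*((2*3)*(-5)) = ((-3 - 6)*(-2 + (-3 - 6)) + 1/(-162))*(6*(-5)) = (-9*(-2 - 9) - 1/162)*(-30) = (-9*(-11) - 1/162)*(-30) = (99 - 1/162)*(-30) = (16037/162)*(-30) = -80185/27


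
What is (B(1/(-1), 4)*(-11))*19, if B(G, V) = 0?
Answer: 0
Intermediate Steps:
(B(1/(-1), 4)*(-11))*19 = (0*(-11))*19 = 0*19 = 0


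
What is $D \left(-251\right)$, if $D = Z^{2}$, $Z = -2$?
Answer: $-1004$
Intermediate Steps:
$D = 4$ ($D = \left(-2\right)^{2} = 4$)
$D \left(-251\right) = 4 \left(-251\right) = -1004$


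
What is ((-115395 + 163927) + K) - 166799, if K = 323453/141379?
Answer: -16720146740/141379 ≈ -1.1826e+5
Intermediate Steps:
K = 323453/141379 (K = 323453*(1/141379) = 323453/141379 ≈ 2.2878)
((-115395 + 163927) + K) - 166799 = ((-115395 + 163927) + 323453/141379) - 166799 = (48532 + 323453/141379) - 166799 = 6861729081/141379 - 166799 = -16720146740/141379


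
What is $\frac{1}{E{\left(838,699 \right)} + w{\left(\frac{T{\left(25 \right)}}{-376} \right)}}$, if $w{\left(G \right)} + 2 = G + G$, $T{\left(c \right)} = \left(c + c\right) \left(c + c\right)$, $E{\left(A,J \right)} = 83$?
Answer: $\frac{47}{3182} \approx 0.014771$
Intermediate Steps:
$T{\left(c \right)} = 4 c^{2}$ ($T{\left(c \right)} = 2 c 2 c = 4 c^{2}$)
$w{\left(G \right)} = -2 + 2 G$ ($w{\left(G \right)} = -2 + \left(G + G\right) = -2 + 2 G$)
$\frac{1}{E{\left(838,699 \right)} + w{\left(\frac{T{\left(25 \right)}}{-376} \right)}} = \frac{1}{83 + \left(-2 + 2 \frac{4 \cdot 25^{2}}{-376}\right)} = \frac{1}{83 + \left(-2 + 2 \cdot 4 \cdot 625 \left(- \frac{1}{376}\right)\right)} = \frac{1}{83 + \left(-2 + 2 \cdot 2500 \left(- \frac{1}{376}\right)\right)} = \frac{1}{83 + \left(-2 + 2 \left(- \frac{625}{94}\right)\right)} = \frac{1}{83 - \frac{719}{47}} = \frac{1}{\frac{3182}{47}} = \frac{47}{3182}$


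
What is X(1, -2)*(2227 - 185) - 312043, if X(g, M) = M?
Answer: -316127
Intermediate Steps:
X(1, -2)*(2227 - 185) - 312043 = -2*(2227 - 185) - 312043 = -2*2042 - 312043 = -4084 - 312043 = -316127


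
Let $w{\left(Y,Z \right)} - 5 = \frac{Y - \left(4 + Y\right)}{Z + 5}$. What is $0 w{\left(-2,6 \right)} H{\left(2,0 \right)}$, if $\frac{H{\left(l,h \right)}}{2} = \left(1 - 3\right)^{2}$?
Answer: $0$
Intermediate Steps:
$w{\left(Y,Z \right)} = 5 - \frac{4}{5 + Z}$ ($w{\left(Y,Z \right)} = 5 + \frac{Y - \left(4 + Y\right)}{Z + 5} = 5 - \frac{4}{5 + Z}$)
$H{\left(l,h \right)} = 8$ ($H{\left(l,h \right)} = 2 \left(1 - 3\right)^{2} = 2 \left(-2\right)^{2} = 2 \cdot 4 = 8$)
$0 w{\left(-2,6 \right)} H{\left(2,0 \right)} = 0 \frac{21 + 5 \cdot 6}{5 + 6} \cdot 8 = 0 \frac{21 + 30}{11} \cdot 8 = 0 \cdot \frac{1}{11} \cdot 51 \cdot 8 = 0 \cdot \frac{51}{11} \cdot 8 = 0 \cdot 8 = 0$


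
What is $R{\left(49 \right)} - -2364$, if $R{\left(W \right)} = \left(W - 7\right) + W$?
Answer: $2455$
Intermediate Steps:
$R{\left(W \right)} = -7 + 2 W$ ($R{\left(W \right)} = \left(-7 + W\right) + W = -7 + 2 W$)
$R{\left(49 \right)} - -2364 = \left(-7 + 2 \cdot 49\right) - -2364 = \left(-7 + 98\right) + 2364 = 91 + 2364 = 2455$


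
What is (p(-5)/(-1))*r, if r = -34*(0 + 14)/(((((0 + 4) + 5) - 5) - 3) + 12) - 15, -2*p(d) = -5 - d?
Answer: 0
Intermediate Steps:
p(d) = 5/2 + d/2 (p(d) = -(-5 - d)/2 = 5/2 + d/2)
r = -671/13 (r = -476/((((4 + 5) - 5) - 3) + 12) - 15 = -476/(((9 - 5) - 3) + 12) - 15 = -476/((4 - 3) + 12) - 15 = -476/(1 + 12) - 15 = -476/13 - 15 = -671/13 ≈ -51.615)
(p(-5)/(-1))*r = ((5/2 + (½)*(-5))/(-1))*(-671/13) = ((5/2 - 5/2)*(-1))*(-671/13) = (0*(-1))*(-671/13) = 0*(-671/13) = 0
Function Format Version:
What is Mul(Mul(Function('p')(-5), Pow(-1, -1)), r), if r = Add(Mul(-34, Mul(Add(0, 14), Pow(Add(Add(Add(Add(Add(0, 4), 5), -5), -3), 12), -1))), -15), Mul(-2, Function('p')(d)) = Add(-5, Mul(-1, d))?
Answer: 0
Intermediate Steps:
Function('p')(d) = Add(Rational(5, 2), Mul(Rational(1, 2), d)) (Function('p')(d) = Mul(Rational(-1, 2), Add(-5, Mul(-1, d))) = Add(Rational(5, 2), Mul(Rational(1, 2), d)))
r = Rational(-671, 13) (r = Add(Mul(-34, Mul(14, Pow(Add(Add(Add(Add(4, 5), -5), -3), 12), -1))), -15) = Add(Mul(-34, Mul(14, Pow(Add(Add(Add(9, -5), -3), 12), -1))), -15) = Add(Mul(-34, Mul(14, Pow(Add(Add(4, -3), 12), -1))), -15) = Add(Mul(-34, Mul(14, Pow(Add(1, 12), -1))), -15) = Add(Mul(-34, Mul(14, Pow(13, -1))), -15) = Add(Mul(-34, Mul(14, Rational(1, 13))), -15) = Add(Mul(-34, Rational(14, 13)), -15) = Add(Rational(-476, 13), -15) = Rational(-671, 13) ≈ -51.615)
Mul(Mul(Function('p')(-5), Pow(-1, -1)), r) = Mul(Mul(Add(Rational(5, 2), Mul(Rational(1, 2), -5)), Pow(-1, -1)), Rational(-671, 13)) = Mul(Mul(Add(Rational(5, 2), Rational(-5, 2)), -1), Rational(-671, 13)) = Mul(Mul(0, -1), Rational(-671, 13)) = Mul(0, Rational(-671, 13)) = 0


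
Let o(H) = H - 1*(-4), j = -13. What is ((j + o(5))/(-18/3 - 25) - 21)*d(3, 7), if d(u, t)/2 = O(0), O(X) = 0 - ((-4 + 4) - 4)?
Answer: -5176/31 ≈ -166.97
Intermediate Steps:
O(X) = 4 (O(X) = 0 - (0 - 4) = 0 - 1*(-4) = 0 + 4 = 4)
d(u, t) = 8 (d(u, t) = 2*4 = 8)
o(H) = 4 + H (o(H) = H + 4 = 4 + H)
((j + o(5))/(-18/3 - 25) - 21)*d(3, 7) = ((-13 + (4 + 5))/(-18/3 - 25) - 21)*8 = ((-13 + 9)/(-18*⅓ - 25) - 21)*8 = (-4/(-6 - 25) - 21)*8 = (-4/(-31) - 21)*8 = (-4*(-1/31) - 21)*8 = (4/31 - 21)*8 = -647/31*8 = -5176/31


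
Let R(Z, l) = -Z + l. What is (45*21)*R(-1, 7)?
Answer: 7560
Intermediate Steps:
R(Z, l) = l - Z
(45*21)*R(-1, 7) = (45*21)*(7 - 1*(-1)) = 945*(7 + 1) = 945*8 = 7560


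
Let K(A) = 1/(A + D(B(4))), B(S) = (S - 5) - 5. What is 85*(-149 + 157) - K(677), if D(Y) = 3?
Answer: 462399/680 ≈ 680.00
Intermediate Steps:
B(S) = -10 + S (B(S) = (-5 + S) - 5 = -10 + S)
K(A) = 1/(3 + A) (K(A) = 1/(A + 3) = 1/(3 + A))
85*(-149 + 157) - K(677) = 85*(-149 + 157) - 1/(3 + 677) = 85*8 - 1/680 = 680 - 1*1/680 = 680 - 1/680 = 462399/680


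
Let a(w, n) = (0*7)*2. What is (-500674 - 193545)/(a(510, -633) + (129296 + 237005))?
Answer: -694219/366301 ≈ -1.8952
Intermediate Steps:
a(w, n) = 0 (a(w, n) = 0*2 = 0)
(-500674 - 193545)/(a(510, -633) + (129296 + 237005)) = (-500674 - 193545)/(0 + (129296 + 237005)) = -694219/(0 + 366301) = -694219/366301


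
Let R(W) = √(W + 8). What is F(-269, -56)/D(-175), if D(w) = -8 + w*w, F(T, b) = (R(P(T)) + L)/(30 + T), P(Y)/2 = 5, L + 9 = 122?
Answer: -113/7317463 - 3*√2/7317463 ≈ -1.6022e-5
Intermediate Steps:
L = 113 (L = -9 + 122 = 113)
P(Y) = 10 (P(Y) = 2*5 = 10)
R(W) = √(8 + W)
F(T, b) = (113 + 3*√2)/(30 + T) (F(T, b) = (√(8 + 10) + 113)/(30 + T) = (√18 + 113)/(30 + T) = (3*√2 + 113)/(30 + T) = (113 + 3*√2)/(30 + T))
D(w) = -8 + w²
F(-269, -56)/D(-175) = ((113 + 3*√2)/(30 - 269))/(-8 + (-175)²) = ((113 + 3*√2)/(-239))/(-8 + 30625) = -(113 + 3*√2)/239/30617 = (-113/239 - 3*√2/239)*(1/30617) = -113/7317463 - 3*√2/7317463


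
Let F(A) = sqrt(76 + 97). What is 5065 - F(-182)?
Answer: 5065 - sqrt(173) ≈ 5051.8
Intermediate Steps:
F(A) = sqrt(173)
5065 - F(-182) = 5065 - sqrt(173)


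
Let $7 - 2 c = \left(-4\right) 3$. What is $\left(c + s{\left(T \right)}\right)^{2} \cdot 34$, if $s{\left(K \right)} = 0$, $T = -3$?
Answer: $\frac{6137}{2} \approx 3068.5$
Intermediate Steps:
$c = \frac{19}{2}$ ($c = \frac{7}{2} - \frac{\left(-4\right) 3}{2} = \frac{7}{2} - -6 = \frac{7}{2} + 6 = \frac{19}{2} \approx 9.5$)
$\left(c + s{\left(T \right)}\right)^{2} \cdot 34 = \left(\frac{19}{2} + 0\right)^{2} \cdot 34 = \left(\frac{19}{2}\right)^{2} \cdot 34 = \frac{361}{4} \cdot 34 = \frac{6137}{2}$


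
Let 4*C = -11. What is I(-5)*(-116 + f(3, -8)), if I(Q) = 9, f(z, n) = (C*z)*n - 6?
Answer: -504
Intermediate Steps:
C = -11/4 (C = (¼)*(-11) = -11/4 ≈ -2.7500)
f(z, n) = -6 - 11*n*z/4 (f(z, n) = (-11*z/4)*n - 6 = -11*n*z/4 - 6 = -6 - 11*n*z/4)
I(-5)*(-116 + f(3, -8)) = 9*(-116 + (-6 - 11/4*(-8)*3)) = 9*(-116 + (-6 + 66)) = 9*(-116 + 60) = 9*(-56) = -504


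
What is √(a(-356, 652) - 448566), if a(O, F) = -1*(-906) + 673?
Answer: I*√446987 ≈ 668.57*I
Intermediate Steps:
a(O, F) = 1579 (a(O, F) = 906 + 673 = 1579)
√(a(-356, 652) - 448566) = √(1579 - 448566) = √(-446987) = I*√446987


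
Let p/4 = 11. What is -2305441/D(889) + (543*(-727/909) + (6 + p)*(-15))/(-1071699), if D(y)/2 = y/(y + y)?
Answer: -748633860361640/324724797 ≈ -2.3054e+6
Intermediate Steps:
p = 44 (p = 4*11 = 44)
D(y) = 1 (D(y) = 2*(y/(y + y)) = 2*(y/((2*y))) = 2*((1/(2*y))*y) = 2*(½) = 1)
-2305441/D(889) + (543*(-727/909) + (6 + p)*(-15))/(-1071699) = -2305441/1 + (543*(-727/909) + (6 + 44)*(-15))/(-1071699) = -2305441*1 + (543*(-727*1/909) + 50*(-15))*(-1/1071699) = -2305441 + (543*(-727/909) - 750)*(-1/1071699) = -2305441 + (-131587/303 - 750)*(-1/1071699) = -2305441 - 358837/303*(-1/1071699) = -2305441 + 358837/324724797 = -748633860361640/324724797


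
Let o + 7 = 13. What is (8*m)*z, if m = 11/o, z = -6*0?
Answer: 0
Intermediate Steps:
o = 6 (o = -7 + 13 = 6)
z = 0
m = 11/6 ≈ 1.8333
(8*m)*z = (8*(11/6))*0 = (44/3)*0 = 0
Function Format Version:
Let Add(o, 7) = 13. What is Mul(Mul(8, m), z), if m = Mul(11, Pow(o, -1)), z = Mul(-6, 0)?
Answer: 0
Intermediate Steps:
o = 6 (o = Add(-7, 13) = 6)
z = 0
m = Rational(11, 6) (m = Mul(11, Pow(6, -1)) = Mul(11, Rational(1, 6)) = Rational(11, 6) ≈ 1.8333)
Mul(Mul(8, m), z) = Mul(Mul(8, Rational(11, 6)), 0) = Mul(Rational(44, 3), 0) = 0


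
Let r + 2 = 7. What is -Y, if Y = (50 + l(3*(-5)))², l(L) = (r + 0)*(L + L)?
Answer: -10000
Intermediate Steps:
r = 5 (r = -2 + 7 = 5)
l(L) = 10*L (l(L) = (5 + 0)*(L + L) = 5*(2*L) = 10*L)
Y = 10000 (Y = (50 + 10*(3*(-5)))² = (50 + 10*(-15))² = (50 - 150)² = (-100)² = 10000)
-Y = -1*10000 = -10000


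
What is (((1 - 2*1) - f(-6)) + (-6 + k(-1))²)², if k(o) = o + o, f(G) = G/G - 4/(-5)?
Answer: 93636/25 ≈ 3745.4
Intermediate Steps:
f(G) = 9/5 (f(G) = 1 - 4*(-⅕) = 1 + ⅘ = 9/5)
k(o) = 2*o
(((1 - 2*1) - f(-6)) + (-6 + k(-1))²)² = (((1 - 2*1) - 1*9/5) + (-6 + 2*(-1))²)² = (((1 - 2) - 9/5) + (-6 - 2)²)² = ((-1 - 9/5) + (-8)²)² = (-14/5 + 64)² = (306/5)² = 93636/25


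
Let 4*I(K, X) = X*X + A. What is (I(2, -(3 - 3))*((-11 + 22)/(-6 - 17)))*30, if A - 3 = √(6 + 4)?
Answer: -495/46 - 165*√10/46 ≈ -22.104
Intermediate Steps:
A = 3 + √10 (A = 3 + √(6 + 4) = 3 + √10 ≈ 6.1623)
I(K, X) = ¾ + √10/4 + X²/4 (I(K, X) = (X*X + (3 + √10))/4 = (X² + (3 + √10))/4 = (3 + √10 + X²)/4 = ¾ + √10/4 + X²/4)
(I(2, -(3 - 3))*((-11 + 22)/(-6 - 17)))*30 = ((¾ + √10/4 + (-(3 - 3))²/4)*((-11 + 22)/(-6 - 17)))*30 = ((¾ + √10/4 + (-1*0)²/4)*(11/(-23)))*30 = ((¾ + √10/4 + (¼)*0²)*(11*(-1/23)))*30 = ((¾ + √10/4 + (¼)*0)*(-11/23))*30 = ((¾ + √10/4 + 0)*(-11/23))*30 = ((¾ + √10/4)*(-11/23))*30 = (-33/92 - 11*√10/92)*30 = -495/46 - 165*√10/46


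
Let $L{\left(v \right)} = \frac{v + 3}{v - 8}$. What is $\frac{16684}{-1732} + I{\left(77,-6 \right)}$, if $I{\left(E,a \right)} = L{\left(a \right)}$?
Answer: $- \frac{57095}{6062} \approx -9.4185$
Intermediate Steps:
$L{\left(v \right)} = \frac{3 + v}{-8 + v}$
$I{\left(E,a \right)} = \frac{3 + a}{-8 + a}$
$\frac{16684}{-1732} + I{\left(77,-6 \right)} = \frac{16684}{-1732} + \frac{3 - 6}{-8 - 6} = 16684 \left(- \frac{1}{1732}\right) + \frac{1}{-14} \left(-3\right) = - \frac{4171}{433} - - \frac{3}{14} = - \frac{4171}{433} + \frac{3}{14} = - \frac{57095}{6062}$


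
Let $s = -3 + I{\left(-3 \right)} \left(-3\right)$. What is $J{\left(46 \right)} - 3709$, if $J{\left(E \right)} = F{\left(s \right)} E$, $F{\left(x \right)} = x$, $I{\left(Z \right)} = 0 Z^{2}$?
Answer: $-3847$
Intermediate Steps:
$I{\left(Z \right)} = 0$
$s = -3$ ($s = -3 + 0 \left(-3\right) = -3 + 0 = -3$)
$J{\left(E \right)} = - 3 E$
$J{\left(46 \right)} - 3709 = \left(-3\right) 46 - 3709 = -138 - 3709 = -3847$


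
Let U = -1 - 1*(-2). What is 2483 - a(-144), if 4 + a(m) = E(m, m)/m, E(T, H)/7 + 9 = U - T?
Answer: 44885/18 ≈ 2493.6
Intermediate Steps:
U = 1 (U = -1 + 2 = 1)
E(T, H) = -56 - 7*T (E(T, H) = -63 + 7*(1 - T) = -63 + (7 - 7*T) = -56 - 7*T)
a(m) = -4 + (-56 - 7*m)/m
2483 - a(-144) = 2483 - (-11 - 56/(-144)) = 2483 - (-11 - 56*(-1/144)) = 2483 - (-11 + 7/18) = 2483 - 1*(-191/18) = 2483 + 191/18 = 44885/18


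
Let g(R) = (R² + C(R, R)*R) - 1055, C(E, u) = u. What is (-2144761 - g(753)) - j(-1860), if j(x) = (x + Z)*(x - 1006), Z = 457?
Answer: -7298722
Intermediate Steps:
j(x) = (-1006 + x)*(457 + x) (j(x) = (x + 457)*(x - 1006) = (457 + x)*(-1006 + x) = (-1006 + x)*(457 + x))
g(R) = -1055 + 2*R² (g(R) = (R² + R*R) - 1055 = (R² + R²) - 1055 = 2*R² - 1055 = -1055 + 2*R²)
(-2144761 - g(753)) - j(-1860) = (-2144761 - (-1055 + 2*753²)) - (-459742 + (-1860)² - 549*(-1860)) = (-2144761 - (-1055 + 2*567009)) - (-459742 + 3459600 + 1021140) = (-2144761 - (-1055 + 1134018)) - 1*4020998 = (-2144761 - 1*1132963) - 4020998 = (-2144761 - 1132963) - 4020998 = -3277724 - 4020998 = -7298722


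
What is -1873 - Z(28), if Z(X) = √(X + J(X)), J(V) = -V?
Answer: -1873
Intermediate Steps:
Z(X) = 0 (Z(X) = √(X - X) = √0 = 0)
-1873 - Z(28) = -1873 - 1*0 = -1873 + 0 = -1873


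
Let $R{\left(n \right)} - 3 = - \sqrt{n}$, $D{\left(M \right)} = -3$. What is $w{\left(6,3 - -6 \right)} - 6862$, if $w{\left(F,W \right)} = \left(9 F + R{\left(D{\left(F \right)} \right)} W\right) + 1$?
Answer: $-6780 - 9 i \sqrt{3} \approx -6780.0 - 15.588 i$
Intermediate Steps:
$R{\left(n \right)} = 3 - \sqrt{n}$
$w{\left(F,W \right)} = 1 + 9 F + W \left(3 - i \sqrt{3}\right)$ ($w{\left(F,W \right)} = \left(9 F + \left(3 - \sqrt{-3}\right) W\right) + 1 = \left(9 F + \left(3 - i \sqrt{3}\right) W\right) + 1 = \left(9 F + W \left(3 - i \sqrt{3}\right)\right) + 1 = 1 + 9 F + W \left(3 - i \sqrt{3}\right)$)
$w{\left(6,3 - -6 \right)} - 6862 = \left(1 + 9 \cdot 6 + \left(3 - -6\right) \left(3 - i \sqrt{3}\right)\right) - 6862 = \left(1 + 54 + \left(3 + 6\right) \left(3 - i \sqrt{3}\right)\right) - 6862 = \left(1 + 54 + 9 \left(3 - i \sqrt{3}\right)\right) - 6862 = \left(1 + 54 + \left(27 - 9 i \sqrt{3}\right)\right) - 6862 = \left(82 - 9 i \sqrt{3}\right) - 6862 = -6780 - 9 i \sqrt{3}$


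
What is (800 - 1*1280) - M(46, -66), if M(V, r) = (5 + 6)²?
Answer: -601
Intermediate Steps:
M(V, r) = 121 (M(V, r) = 11² = 121)
(800 - 1*1280) - M(46, -66) = (800 - 1*1280) - 1*121 = (800 - 1280) - 121 = -480 - 121 = -601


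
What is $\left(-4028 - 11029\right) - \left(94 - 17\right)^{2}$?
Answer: $-20986$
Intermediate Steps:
$\left(-4028 - 11029\right) - \left(94 - 17\right)^{2} = \left(-4028 - 11029\right) - 77^{2} = -15057 - 5929 = -20986$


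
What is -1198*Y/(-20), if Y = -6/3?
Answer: -599/5 ≈ -119.80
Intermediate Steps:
Y = -2 (Y = -6*1/3 = -2)
-1198*Y/(-20) = -(-2396)/(-20) = -(-2396)*(-1)/20 = -1198*1/10 = -599/5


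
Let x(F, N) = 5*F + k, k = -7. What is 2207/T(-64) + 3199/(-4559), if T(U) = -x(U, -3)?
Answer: 9015640/1490793 ≈ 6.0475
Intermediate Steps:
x(F, N) = -7 + 5*F (x(F, N) = 5*F - 7 = -7 + 5*F)
T(U) = 7 - 5*U (T(U) = -(-7 + 5*U) = 7 - 5*U)
2207/T(-64) + 3199/(-4559) = 2207/(7 - 5*(-64)) + 3199/(-4559) = 2207/(7 + 320) + 3199*(-1/4559) = 2207/327 - 3199/4559 = 9015640/1490793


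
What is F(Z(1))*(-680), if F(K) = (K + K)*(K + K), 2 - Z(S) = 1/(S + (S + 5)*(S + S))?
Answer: -1700000/169 ≈ -10059.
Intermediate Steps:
Z(S) = 2 - 1/(S + 2*S*(5 + S)) (Z(S) = 2 - 1/(S + (S + 5)*(S + S)) = 2 - 1/(S + (5 + S)*(2*S)) = 2 - 1/(S + 2*S*(5 + S)))
F(K) = 4*K² (F(K) = (2*K)*(2*K) = 4*K²)
F(Z(1))*(-680) = (4*((-1 + 4*1² + 22*1)/(1*(11 + 2*1)))²)*(-680) = (4*(1*(-1 + 4*1 + 22)/(11 + 2))²)*(-680) = (4*(1*(-1 + 4 + 22)/13)²)*(-680) = (4*(1*(1/13)*25)²)*(-680) = (4*(25/13)²)*(-680) = (4*(625/169))*(-680) = (2500/169)*(-680) = -1700000/169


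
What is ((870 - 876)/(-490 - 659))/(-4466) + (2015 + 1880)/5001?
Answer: 3331150904/4277050239 ≈ 0.77884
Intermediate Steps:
((870 - 876)/(-490 - 659))/(-4466) + (2015 + 1880)/5001 = -6/(-1149)*(-1/4466) + 3895*(1/5001) = -6*(-1/1149)*(-1/4466) + 3895/5001 = (2/383)*(-1/4466) + 3895/5001 = -1/855239 + 3895/5001 = 3331150904/4277050239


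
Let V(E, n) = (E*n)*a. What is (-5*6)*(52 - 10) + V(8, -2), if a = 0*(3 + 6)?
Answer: -1260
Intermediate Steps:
a = 0 (a = 0*9 = 0)
V(E, n) = 0 (V(E, n) = (E*n)*0 = 0)
(-5*6)*(52 - 10) + V(8, -2) = (-5*6)*(52 - 10) + 0 = -30*42 + 0 = -1260 + 0 = -1260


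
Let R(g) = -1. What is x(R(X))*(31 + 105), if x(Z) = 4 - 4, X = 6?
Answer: 0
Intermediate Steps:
x(Z) = 0
x(R(X))*(31 + 105) = 0*(31 + 105) = 0*136 = 0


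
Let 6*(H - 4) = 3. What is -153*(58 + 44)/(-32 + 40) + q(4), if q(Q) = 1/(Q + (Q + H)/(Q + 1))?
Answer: -444731/228 ≈ -1950.6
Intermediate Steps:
H = 9/2 (H = 4 + (⅙)*3 = 4 + ½ = 9/2 ≈ 4.5000)
q(Q) = 1/(Q + (9/2 + Q)/(1 + Q)) (q(Q) = 1/(Q + (Q + 9/2)/(Q + 1)) = 1/(Q + (9/2 + Q)/(1 + Q)))
-153*(58 + 44)/(-32 + 40) + q(4) = -153*(58 + 44)/(-32 + 40) + 2*(1 + 4)/(9 + 2*4² + 4*4) = -15606/8 + 2*5/(9 + 2*16 + 16) = -15606/8 + 2*5/(9 + 32 + 16) = -153*51/4 + 2*5/57 = -7803/4 + 2*(1/57)*5 = -7803/4 + 10/57 = -444731/228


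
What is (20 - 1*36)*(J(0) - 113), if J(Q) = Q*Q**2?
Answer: 1808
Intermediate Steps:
J(Q) = Q**3
(20 - 1*36)*(J(0) - 113) = (20 - 1*36)*(0**3 - 113) = (20 - 36)*(0 - 113) = -16*(-113) = 1808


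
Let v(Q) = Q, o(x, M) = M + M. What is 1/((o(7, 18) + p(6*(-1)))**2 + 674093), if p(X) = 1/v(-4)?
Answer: 16/10805937 ≈ 1.4807e-6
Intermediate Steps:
o(x, M) = 2*M
p(X) = -1/4 (p(X) = 1/(-4) = -1/4)
1/((o(7, 18) + p(6*(-1)))**2 + 674093) = 1/((2*18 - 1/4)**2 + 674093) = 1/((36 - 1/4)**2 + 674093) = 1/((143/4)**2 + 674093) = 1/(20449/16 + 674093) = 1/(10805937/16) = 16/10805937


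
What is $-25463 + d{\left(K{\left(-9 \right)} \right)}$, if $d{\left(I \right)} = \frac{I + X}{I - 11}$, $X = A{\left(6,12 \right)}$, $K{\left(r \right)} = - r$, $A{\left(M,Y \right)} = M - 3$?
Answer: $-25469$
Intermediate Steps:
$A{\left(M,Y \right)} = -3 + M$
$X = 3$ ($X = -3 + 6 = 3$)
$d{\left(I \right)} = \frac{3 + I}{-11 + I}$ ($d{\left(I \right)} = \frac{I + 3}{I - 11} = \frac{3 + I}{-11 + I}$)
$-25463 + d{\left(K{\left(-9 \right)} \right)} = -25463 + \frac{3 - -9}{-11 - -9} = -25463 + \frac{3 + 9}{-11 + 9} = -25463 + \frac{1}{-2} \cdot 12 = -25463 - 6 = -25469$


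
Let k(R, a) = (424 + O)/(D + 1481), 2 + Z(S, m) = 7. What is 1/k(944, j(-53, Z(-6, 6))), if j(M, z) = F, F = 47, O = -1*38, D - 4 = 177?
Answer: 831/193 ≈ 4.3057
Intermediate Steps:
D = 181 (D = 4 + 177 = 181)
O = -38
Z(S, m) = 5 (Z(S, m) = -2 + 7 = 5)
j(M, z) = 47
k(R, a) = 193/831 (k(R, a) = (424 - 38)/(181 + 1481) = 386/1662 = 386*(1/1662) = 193/831)
1/k(944, j(-53, Z(-6, 6))) = 1/(193/831) = 831/193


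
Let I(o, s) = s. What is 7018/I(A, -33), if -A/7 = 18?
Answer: -638/3 ≈ -212.67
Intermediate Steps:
A = -126 (A = -7*18 = -126)
7018/I(A, -33) = 7018/(-33) = 7018*(-1/33) = -638/3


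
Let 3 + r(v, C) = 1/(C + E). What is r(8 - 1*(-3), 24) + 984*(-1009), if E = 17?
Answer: -40707218/41 ≈ -9.9286e+5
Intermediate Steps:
r(v, C) = -3 + 1/(17 + C) (r(v, C) = -3 + 1/(C + 17) = -3 + 1/(17 + C))
r(8 - 1*(-3), 24) + 984*(-1009) = (-50 - 3*24)/(17 + 24) + 984*(-1009) = (-50 - 72)/41 - 992856 = (1/41)*(-122) - 992856 = -122/41 - 992856 = -40707218/41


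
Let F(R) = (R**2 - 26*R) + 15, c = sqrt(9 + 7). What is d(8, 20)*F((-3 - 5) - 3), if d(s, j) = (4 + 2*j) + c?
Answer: 20256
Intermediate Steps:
c = 4 (c = sqrt(16) = 4)
d(s, j) = 8 + 2*j (d(s, j) = (4 + 2*j) + 4 = 8 + 2*j)
F(R) = 15 + R**2 - 26*R
d(8, 20)*F((-3 - 5) - 3) = (8 + 2*20)*(15 + ((-3 - 5) - 3)**2 - 26*((-3 - 5) - 3)) = (8 + 40)*(15 + (-8 - 3)**2 - 26*(-8 - 3)) = 48*(15 + (-11)**2 - 26*(-11)) = 48*(15 + 121 + 286) = 48*422 = 20256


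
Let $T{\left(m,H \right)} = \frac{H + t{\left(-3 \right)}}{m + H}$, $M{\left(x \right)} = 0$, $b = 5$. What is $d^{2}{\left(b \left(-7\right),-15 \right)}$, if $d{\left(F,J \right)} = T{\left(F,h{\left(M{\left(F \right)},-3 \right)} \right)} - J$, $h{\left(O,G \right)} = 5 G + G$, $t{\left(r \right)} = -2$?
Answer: $\frac{664225}{2809} \approx 236.46$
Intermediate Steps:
$h{\left(O,G \right)} = 6 G$
$T{\left(m,H \right)} = \frac{-2 + H}{H + m}$ ($T{\left(m,H \right)} = \frac{H - 2}{m + H} = \frac{-2 + H}{H + m}$)
$d{\left(F,J \right)} = - J - \frac{20}{-18 + F}$ ($d{\left(F,J \right)} = \frac{-2 + 6 \left(-3\right)}{6 \left(-3\right) + F} - J = \frac{-2 - 18}{-18 + F} - J = \frac{1}{-18 + F} \left(-20\right) - J = - \frac{20}{-18 + F} - J = - J - \frac{20}{-18 + F}$)
$d^{2}{\left(b \left(-7\right),-15 \right)} = \left(\frac{-20 - - 15 \left(-18 + 5 \left(-7\right)\right)}{-18 + 5 \left(-7\right)}\right)^{2} = \left(\frac{-20 - - 15 \left(-18 - 35\right)}{-18 - 35}\right)^{2} = \left(\frac{-20 - \left(-15\right) \left(-53\right)}{-53}\right)^{2} = \left(- \frac{-20 - 795}{53}\right)^{2} = \left(\left(- \frac{1}{53}\right) \left(-815\right)\right)^{2} = \left(\frac{815}{53}\right)^{2} = \frac{664225}{2809}$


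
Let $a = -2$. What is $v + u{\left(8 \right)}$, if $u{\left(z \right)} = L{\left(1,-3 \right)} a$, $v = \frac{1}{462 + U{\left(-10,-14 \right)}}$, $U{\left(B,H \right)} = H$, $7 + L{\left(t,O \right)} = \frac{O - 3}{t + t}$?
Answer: $\frac{8961}{448} \approx 20.002$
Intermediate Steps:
$L{\left(t,O \right)} = -7 + \frac{-3 + O}{2 t}$ ($L{\left(t,O \right)} = -7 + \frac{O - 3}{t + t} = -7 + \frac{-3 + O}{2 t}$)
$v = \frac{1}{448}$ ($v = \frac{1}{462 - 14} = \frac{1}{448} \approx 0.0022321$)
$u{\left(z \right)} = 20$ ($u{\left(z \right)} = \frac{-3 - 3 - 14}{2 \cdot 1} \left(-2\right) = \frac{1}{2} \cdot 1 \left(-3 - 3 - 14\right) \left(-2\right) = \frac{1}{2} \cdot 1 \left(-20\right) \left(-2\right) = \left(-10\right) \left(-2\right) = 20$)
$v + u{\left(8 \right)} = \frac{1}{448} + 20 = \frac{8961}{448}$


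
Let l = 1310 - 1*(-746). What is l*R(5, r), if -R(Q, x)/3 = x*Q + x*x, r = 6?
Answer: -407088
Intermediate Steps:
R(Q, x) = -3*x**2 - 3*Q*x (R(Q, x) = -3*(x*Q + x*x) = -3*(Q*x + x**2) = -3*(x**2 + Q*x) = -3*x**2 - 3*Q*x)
l = 2056 (l = 1310 + 746 = 2056)
l*R(5, r) = 2056*(-3*6*(5 + 6)) = 2056*(-3*6*11) = 2056*(-198) = -407088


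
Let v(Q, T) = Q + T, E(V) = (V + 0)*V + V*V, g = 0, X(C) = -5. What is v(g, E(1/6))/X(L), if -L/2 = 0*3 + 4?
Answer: -1/90 ≈ -0.011111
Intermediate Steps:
L = -8 (L = -2*(0*3 + 4) = -2*(0 + 4) = -2*4 = -8)
E(V) = 2*V² (E(V) = V*V + V² = V² + V² = 2*V²)
v(g, E(1/6))/X(L) = (0 + 2*(1/6)²)/(-5) = (0 + 2*(⅙)²)*(-⅕) = (0 + 2*(1/36))*(-⅕) = (0 + 1/18)*(-⅕) = (1/18)*(-⅕) = -1/90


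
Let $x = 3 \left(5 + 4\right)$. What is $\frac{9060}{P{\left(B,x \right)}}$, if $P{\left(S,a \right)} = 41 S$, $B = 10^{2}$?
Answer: $\frac{453}{205} \approx 2.2098$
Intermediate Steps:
$B = 100$
$x = 27$ ($x = 3 \cdot 9 = 27$)
$\frac{9060}{P{\left(B,x \right)}} = \frac{9060}{41 \cdot 100} = \frac{9060}{4100} = 9060 \cdot \frac{1}{4100} = \frac{453}{205}$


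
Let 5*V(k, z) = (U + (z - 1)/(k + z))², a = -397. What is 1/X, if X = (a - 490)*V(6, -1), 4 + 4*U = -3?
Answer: -2000/1640063 ≈ -0.0012195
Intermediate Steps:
U = -7/4 (U = -1 + (¼)*(-3) = -1 - ¾ = -7/4 ≈ -1.7500)
V(k, z) = (-7/4 + (-1 + z)/(k + z))²/5 (V(k, z) = (-7/4 + (z - 1)/(k + z))²/5 = (-7/4 + (-1 + z)/(k + z))²/5)
X = -1640063/2000 (X = (-397 - 490)*((4 + 3*(-1) + 7*6)²/(80*(6 - 1)²)) = -887*(4 - 3 + 42)²/(80*5²) = -887*43²/(80*25) = -887*1849/(80*25) = -887*1849/2000 = -1640063/2000 ≈ -820.03)
1/X = 1/(-1640063/2000) = -2000/1640063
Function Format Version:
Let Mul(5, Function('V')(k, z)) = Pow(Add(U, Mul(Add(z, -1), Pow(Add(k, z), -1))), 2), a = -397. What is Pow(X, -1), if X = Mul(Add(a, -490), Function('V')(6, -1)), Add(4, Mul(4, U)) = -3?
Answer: Rational(-2000, 1640063) ≈ -0.0012195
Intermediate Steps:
U = Rational(-7, 4) (U = Add(-1, Mul(Rational(1, 4), -3)) = Add(-1, Rational(-3, 4)) = Rational(-7, 4) ≈ -1.7500)
Function('V')(k, z) = Mul(Rational(1, 5), Pow(Add(Rational(-7, 4), Mul(Pow(Add(k, z), -1), Add(-1, z))), 2)) (Function('V')(k, z) = Mul(Rational(1, 5), Pow(Add(Rational(-7, 4), Mul(Add(z, -1), Pow(Add(k, z), -1))), 2)) = Mul(Rational(1, 5), Pow(Add(Rational(-7, 4), Mul(Add(-1, z), Pow(Add(k, z), -1))), 2)) = Mul(Rational(1, 5), Pow(Add(Rational(-7, 4), Mul(Pow(Add(k, z), -1), Add(-1, z))), 2)))
X = Rational(-1640063, 2000) (X = Mul(Add(-397, -490), Mul(Rational(1, 80), Pow(Add(6, -1), -2), Pow(Add(4, Mul(3, -1), Mul(7, 6)), 2))) = Mul(-887, Mul(Rational(1, 80), Pow(5, -2), Pow(Add(4, -3, 42), 2))) = Mul(-887, Mul(Rational(1, 80), Rational(1, 25), Pow(43, 2))) = Mul(-887, Mul(Rational(1, 80), Rational(1, 25), 1849)) = Mul(-887, Rational(1849, 2000)) = Rational(-1640063, 2000) ≈ -820.03)
Pow(X, -1) = Pow(Rational(-1640063, 2000), -1) = Rational(-2000, 1640063)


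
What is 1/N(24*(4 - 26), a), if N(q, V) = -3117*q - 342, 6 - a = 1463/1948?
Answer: 1/1645434 ≈ 6.0774e-7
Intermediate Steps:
a = 10225/1948 (a = 6 - 1463/1948 = 10225/1948 ≈ 5.2490)
N(q, V) = -342 - 3117*q
1/N(24*(4 - 26), a) = 1/(-342 - 74808*(4 - 26)) = 1/(-342 - 74808*(-22)) = 1/(-342 - 3117*(-528)) = 1/(-342 + 1645776) = 1/1645434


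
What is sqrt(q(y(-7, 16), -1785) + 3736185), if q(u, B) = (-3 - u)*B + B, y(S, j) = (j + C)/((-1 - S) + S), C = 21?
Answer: 3*sqrt(408190) ≈ 1916.7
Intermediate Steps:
y(S, j) = -21 - j (y(S, j) = (j + 21)/((-1 - S) + S) = (21 + j)/(-1) = (21 + j)*(-1) = -21 - j)
q(u, B) = B + B*(-3 - u) (q(u, B) = B*(-3 - u) + B = B + B*(-3 - u))
sqrt(q(y(-7, 16), -1785) + 3736185) = sqrt(-1*(-1785)*(2 + (-21 - 1*16)) + 3736185) = sqrt(-1*(-1785)*(2 + (-21 - 16)) + 3736185) = sqrt(-1*(-1785)*(2 - 37) + 3736185) = sqrt(-1*(-1785)*(-35) + 3736185) = sqrt(-62475 + 3736185) = sqrt(3673710) = 3*sqrt(408190)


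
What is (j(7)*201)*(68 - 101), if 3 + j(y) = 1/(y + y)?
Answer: 271953/14 ≈ 19425.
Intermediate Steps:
j(y) = -3 + 1/(2*y) (j(y) = -3 + 1/(y + y) = -3 + 1/(2*y))
(j(7)*201)*(68 - 101) = ((-3 + (1/2)/7)*201)*(68 - 101) = ((-3 + (1/2)*(1/7))*201)*(-33) = ((-3 + 1/14)*201)*(-33) = -41/14*201*(-33) = -8241/14*(-33) = 271953/14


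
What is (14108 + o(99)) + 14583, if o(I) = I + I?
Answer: 28889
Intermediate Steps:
o(I) = 2*I
(14108 + o(99)) + 14583 = (14108 + 2*99) + 14583 = (14108 + 198) + 14583 = 14306 + 14583 = 28889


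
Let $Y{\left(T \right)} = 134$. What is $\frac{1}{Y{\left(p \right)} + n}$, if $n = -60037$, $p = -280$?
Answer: $- \frac{1}{59903} \approx -1.6694 \cdot 10^{-5}$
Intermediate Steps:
$\frac{1}{Y{\left(p \right)} + n} = \frac{1}{134 - 60037} = \frac{1}{-59903} = - \frac{1}{59903}$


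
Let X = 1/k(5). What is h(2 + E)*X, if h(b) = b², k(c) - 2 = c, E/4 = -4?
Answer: 28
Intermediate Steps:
E = -16 (E = 4*(-4) = -16)
k(c) = 2 + c
X = ⅐ (X = 1/(2 + 5) = 1/7 = ⅐ ≈ 0.14286)
h(2 + E)*X = (2 - 16)²*(⅐) = (-14)²*(⅐) = 196*(⅐) = 28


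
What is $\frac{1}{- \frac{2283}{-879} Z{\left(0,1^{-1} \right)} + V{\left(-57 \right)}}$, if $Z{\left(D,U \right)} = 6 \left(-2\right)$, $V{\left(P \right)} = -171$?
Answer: $- \frac{293}{59235} \approx -0.0049464$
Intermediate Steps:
$Z{\left(D,U \right)} = -12$
$\frac{1}{- \frac{2283}{-879} Z{\left(0,1^{-1} \right)} + V{\left(-57 \right)}} = \frac{1}{- \frac{2283}{-879} \left(-12\right) - 171} = \frac{1}{\left(-2283\right) \left(- \frac{1}{879}\right) \left(-12\right) - 171} = \frac{1}{\frac{761}{293} \left(-12\right) - 171} = \frac{1}{- \frac{9132}{293} - 171} = \frac{1}{- \frac{59235}{293}} = - \frac{293}{59235}$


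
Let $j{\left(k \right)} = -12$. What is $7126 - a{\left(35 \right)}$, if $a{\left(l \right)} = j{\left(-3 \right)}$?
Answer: $7138$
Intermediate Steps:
$a{\left(l \right)} = -12$
$7126 - a{\left(35 \right)} = 7126 - -12 = 7126 + 12 = 7138$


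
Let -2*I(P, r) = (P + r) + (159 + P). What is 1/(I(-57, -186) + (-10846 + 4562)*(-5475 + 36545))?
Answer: -2/390487619 ≈ -5.1218e-9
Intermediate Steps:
I(P, r) = -159/2 - P - r/2 (I(P, r) = -((P + r) + (159 + P))/2 = -(159 + r + 2*P)/2 = -159/2 - P - r/2)
1/(I(-57, -186) + (-10846 + 4562)*(-5475 + 36545)) = 1/((-159/2 - 1*(-57) - ½*(-186)) + (-10846 + 4562)*(-5475 + 36545)) = 1/((-159/2 + 57 + 93) - 6284*31070) = 1/(141/2 - 195243880) = 1/(-390487619/2) = -2/390487619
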